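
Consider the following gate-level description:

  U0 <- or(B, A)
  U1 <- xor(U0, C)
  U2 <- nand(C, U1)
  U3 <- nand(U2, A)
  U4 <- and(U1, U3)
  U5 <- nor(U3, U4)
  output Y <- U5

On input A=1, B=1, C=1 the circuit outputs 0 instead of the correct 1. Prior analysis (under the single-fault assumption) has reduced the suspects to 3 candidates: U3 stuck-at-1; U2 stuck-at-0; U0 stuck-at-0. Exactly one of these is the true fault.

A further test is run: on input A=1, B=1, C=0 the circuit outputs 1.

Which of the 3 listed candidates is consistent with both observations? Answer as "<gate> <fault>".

Evaluate each candidate on input A=1, B=1, C=0:
  U3 stuck-at-1: U0=1, U1=1, U2=1, U3=1 [stuck-at-1], U4=1, U5=0 → 0 — eliminated
  U2 stuck-at-0: U0=1, U1=1, U2=0 [stuck-at-0], U3=1, U4=1, U5=0 → 0 — eliminated
  U0 stuck-at-0: U0=0 [stuck-at-0], U1=0, U2=1, U3=0, U4=0, U5=1 → 1 — matches
Only U0 stuck-at-0 reproduces the observed 1.

U0 stuck-at-0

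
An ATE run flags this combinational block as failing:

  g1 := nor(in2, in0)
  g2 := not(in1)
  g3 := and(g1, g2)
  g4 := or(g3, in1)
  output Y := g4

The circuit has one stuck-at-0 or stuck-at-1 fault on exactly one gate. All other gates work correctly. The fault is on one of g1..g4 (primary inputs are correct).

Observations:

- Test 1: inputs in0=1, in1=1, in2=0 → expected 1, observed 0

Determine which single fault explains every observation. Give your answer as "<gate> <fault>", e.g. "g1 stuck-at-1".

g4 stuck-at-0

Fault-free values for test 1 (in0=1, in1=1, in2=0): g1=0, g2=0, g3=0, g4=1, giving Y=1. Observed 0.
Test 1: faults giving observed 0 are {g4 stuck-at-0}.
Only g4 stuck-at-0 is consistent with every test.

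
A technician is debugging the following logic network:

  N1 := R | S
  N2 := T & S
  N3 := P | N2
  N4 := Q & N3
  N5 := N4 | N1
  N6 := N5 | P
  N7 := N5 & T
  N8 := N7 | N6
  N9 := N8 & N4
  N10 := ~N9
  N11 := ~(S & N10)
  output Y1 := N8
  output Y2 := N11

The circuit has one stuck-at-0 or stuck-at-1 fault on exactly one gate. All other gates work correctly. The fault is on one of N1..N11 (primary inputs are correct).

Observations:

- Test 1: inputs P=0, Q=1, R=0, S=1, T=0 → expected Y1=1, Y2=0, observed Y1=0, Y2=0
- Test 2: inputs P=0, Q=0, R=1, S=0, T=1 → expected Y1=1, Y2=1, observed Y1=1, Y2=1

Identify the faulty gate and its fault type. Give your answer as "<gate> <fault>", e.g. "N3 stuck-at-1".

Fault-free values for test 1 (P=0, Q=1, R=0, S=1, T=0): N1=1, N2=0, N3=0, N4=0, N5=1, N6=1, N7=0, N8=1, N9=0, N10=1, N11=0, giving Y1=1, Y2=0. Observed Y1=0, Y2=0.
Test 1: faults giving observed Y1=0, Y2=0 are {N1 stuck-at-0, N5 stuck-at-0, N6 stuck-at-0, N8 stuck-at-0}.
Test 2 (P=0, Q=0, R=1, S=0, T=1): fault-free N1=1, N2=0, N3=0, N4=0, N5=1, N6=1, N7=1, N8=1, N9=0, N10=1, N11=1 → Y1=1, Y2=1; observed Y1=1, Y2=1. Eliminates N1 stuck-at-0, N5 stuck-at-0, N8 stuck-at-0.
Only N6 stuck-at-0 is consistent with every test.

N6 stuck-at-0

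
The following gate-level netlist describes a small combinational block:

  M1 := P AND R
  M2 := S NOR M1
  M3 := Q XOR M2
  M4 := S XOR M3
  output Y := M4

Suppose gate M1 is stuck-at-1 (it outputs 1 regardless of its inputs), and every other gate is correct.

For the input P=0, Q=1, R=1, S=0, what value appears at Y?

Propagate with M1 forced: M1=1 [stuck-at-1], M2=0, M3=1, M4=1.
So Y = 1. (Without the fault it would be 0.)

1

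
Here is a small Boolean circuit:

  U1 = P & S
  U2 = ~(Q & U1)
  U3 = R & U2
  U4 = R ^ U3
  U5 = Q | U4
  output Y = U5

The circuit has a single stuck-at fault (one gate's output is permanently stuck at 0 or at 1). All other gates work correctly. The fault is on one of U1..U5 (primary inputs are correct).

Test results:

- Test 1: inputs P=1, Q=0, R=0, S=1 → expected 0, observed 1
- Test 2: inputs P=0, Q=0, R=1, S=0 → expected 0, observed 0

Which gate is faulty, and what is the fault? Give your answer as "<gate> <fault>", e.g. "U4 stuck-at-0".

Fault-free values for test 1 (P=1, Q=0, R=0, S=1): U1=1, U2=1, U3=0, U4=0, U5=0, giving Y=0. Observed 1.
Test 1: faults giving observed 1 are {U3 stuck-at-1, U4 stuck-at-1, U5 stuck-at-1}.
Test 2 (P=0, Q=0, R=1, S=0): fault-free U1=0, U2=1, U3=1, U4=0, U5=0 → 0; observed 0. Eliminates U4 stuck-at-1, U5 stuck-at-1.
Only U3 stuck-at-1 is consistent with every test.

U3 stuck-at-1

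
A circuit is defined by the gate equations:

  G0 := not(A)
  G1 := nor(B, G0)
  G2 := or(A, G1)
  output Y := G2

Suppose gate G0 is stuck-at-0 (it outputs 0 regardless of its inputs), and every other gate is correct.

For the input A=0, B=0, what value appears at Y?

Propagate with G0 forced: G0=0 [stuck-at-0], G1=1, G2=1.
So Y = 1. (Without the fault it would be 0.)

1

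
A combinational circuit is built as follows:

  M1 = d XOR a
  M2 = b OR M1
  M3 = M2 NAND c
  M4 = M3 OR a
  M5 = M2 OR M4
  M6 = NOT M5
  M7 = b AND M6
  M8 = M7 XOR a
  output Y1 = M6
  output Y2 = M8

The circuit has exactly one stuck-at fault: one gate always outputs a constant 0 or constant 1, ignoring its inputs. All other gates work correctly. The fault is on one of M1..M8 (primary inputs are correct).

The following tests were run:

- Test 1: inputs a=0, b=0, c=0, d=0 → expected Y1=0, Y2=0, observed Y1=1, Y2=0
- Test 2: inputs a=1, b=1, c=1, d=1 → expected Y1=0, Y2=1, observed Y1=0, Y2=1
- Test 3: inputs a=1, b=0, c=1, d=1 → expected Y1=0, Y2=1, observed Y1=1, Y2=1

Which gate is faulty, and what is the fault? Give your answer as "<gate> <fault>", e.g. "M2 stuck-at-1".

M4 stuck-at-0

Fault-free values for test 1 (a=0, b=0, c=0, d=0): M1=0, M2=0, M3=1, M4=1, M5=1, M6=0, M7=0, M8=0, giving Y1=0, Y2=0. Observed Y1=1, Y2=0.
Test 1: faults giving observed Y1=1, Y2=0 are {M3 stuck-at-0, M4 stuck-at-0, M5 stuck-at-0, M6 stuck-at-1}.
Test 2 (a=1, b=1, c=1, d=1): fault-free M1=0, M2=1, M3=0, M4=1, M5=1, M6=0, M7=0, M8=1 → Y1=0, Y2=1; observed Y1=0, Y2=1. Eliminates M5 stuck-at-0, M6 stuck-at-1.
Test 3 (a=1, b=0, c=1, d=1): fault-free M1=0, M2=0, M3=1, M4=1, M5=1, M6=0, M7=0, M8=1 → Y1=0, Y2=1; observed Y1=1, Y2=1. Eliminates M3 stuck-at-0.
Only M4 stuck-at-0 is consistent with every test.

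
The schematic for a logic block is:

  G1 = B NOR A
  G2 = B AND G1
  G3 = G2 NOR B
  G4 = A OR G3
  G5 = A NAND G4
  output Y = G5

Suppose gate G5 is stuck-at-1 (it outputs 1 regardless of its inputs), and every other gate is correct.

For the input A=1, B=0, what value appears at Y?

Propagate with G5 forced: G1=0, G2=0, G3=1, G4=1, G5=1 [stuck-at-1].
So Y = 1. (Without the fault it would be 0.)

1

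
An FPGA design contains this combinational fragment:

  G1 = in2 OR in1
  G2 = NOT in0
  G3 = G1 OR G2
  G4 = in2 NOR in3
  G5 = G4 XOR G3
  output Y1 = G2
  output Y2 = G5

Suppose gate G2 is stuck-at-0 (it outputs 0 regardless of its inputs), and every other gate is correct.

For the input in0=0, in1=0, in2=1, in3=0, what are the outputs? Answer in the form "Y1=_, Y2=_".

Y1=0, Y2=1

Propagate with G2 forced: G1=1, G2=0 [stuck-at-0], G3=1, G4=0, G5=1.
So the outputs are Y1=0, Y2=1. (Without the fault they would be Y1=1, Y2=1.)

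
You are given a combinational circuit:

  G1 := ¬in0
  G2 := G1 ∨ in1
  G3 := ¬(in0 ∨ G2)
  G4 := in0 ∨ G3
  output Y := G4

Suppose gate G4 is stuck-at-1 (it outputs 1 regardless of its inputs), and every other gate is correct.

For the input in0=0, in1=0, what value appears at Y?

1

Propagate with G4 forced: G1=1, G2=1, G3=0, G4=1 [stuck-at-1].
So Y = 1. (Without the fault it would be 0.)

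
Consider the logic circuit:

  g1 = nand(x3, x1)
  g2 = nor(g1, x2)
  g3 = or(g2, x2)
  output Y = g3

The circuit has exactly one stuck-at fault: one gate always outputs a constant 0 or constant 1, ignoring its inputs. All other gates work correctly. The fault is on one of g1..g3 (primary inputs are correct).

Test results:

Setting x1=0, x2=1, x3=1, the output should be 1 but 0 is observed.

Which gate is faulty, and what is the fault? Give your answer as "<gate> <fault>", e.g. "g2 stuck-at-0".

g3 stuck-at-0

Fault-free values for test 1 (x1=0, x2=1, x3=1): g1=1, g2=0, g3=1, giving Y=1. Observed 0.
Test 1: faults giving observed 0 are {g3 stuck-at-0}.
Only g3 stuck-at-0 is consistent with every test.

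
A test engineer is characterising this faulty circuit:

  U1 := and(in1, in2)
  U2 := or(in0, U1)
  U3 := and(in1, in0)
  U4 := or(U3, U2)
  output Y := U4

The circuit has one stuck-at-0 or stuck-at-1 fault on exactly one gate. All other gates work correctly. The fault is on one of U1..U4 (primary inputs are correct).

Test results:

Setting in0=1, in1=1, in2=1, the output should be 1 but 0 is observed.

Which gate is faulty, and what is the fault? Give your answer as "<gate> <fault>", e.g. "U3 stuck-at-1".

U4 stuck-at-0

Fault-free values for test 1 (in0=1, in1=1, in2=1): U1=1, U2=1, U3=1, U4=1, giving Y=1. Observed 0.
Test 1: faults giving observed 0 are {U4 stuck-at-0}.
Only U4 stuck-at-0 is consistent with every test.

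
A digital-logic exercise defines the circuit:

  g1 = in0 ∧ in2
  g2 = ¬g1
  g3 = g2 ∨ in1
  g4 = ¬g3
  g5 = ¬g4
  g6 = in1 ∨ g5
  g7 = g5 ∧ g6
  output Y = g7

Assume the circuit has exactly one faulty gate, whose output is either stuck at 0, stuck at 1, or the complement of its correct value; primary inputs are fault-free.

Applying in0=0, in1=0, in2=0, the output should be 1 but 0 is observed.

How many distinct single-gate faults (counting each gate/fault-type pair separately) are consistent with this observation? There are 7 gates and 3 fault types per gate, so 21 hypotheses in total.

14

Fault-free: g1=0, g2=1, g3=1, g4=0, g5=1, g6=1, g7=1 → 1. Observed 0.
  g1: stuck-at-1, inverted output ✓; others ✗
  g2: stuck-at-0, inverted output ✓; others ✗
  g3: stuck-at-0, inverted output ✓; others ✗
  g4: stuck-at-1, inverted output ✓; others ✗
  g5: stuck-at-0, inverted output ✓; others ✗
  g6: stuck-at-0, inverted output ✓; others ✗
  g7: stuck-at-0, inverted output ✓; others ✗
Consistent faults: {g1 stuck-at-1, g1 inverted output, g2 stuck-at-0, g2 inverted output, g3 stuck-at-0, g3 inverted output, g4 stuck-at-1, g4 inverted output, g5 stuck-at-0, g5 inverted output, g6 stuck-at-0, g6 inverted output, g7 stuck-at-0, g7 inverted output} — 14 in all.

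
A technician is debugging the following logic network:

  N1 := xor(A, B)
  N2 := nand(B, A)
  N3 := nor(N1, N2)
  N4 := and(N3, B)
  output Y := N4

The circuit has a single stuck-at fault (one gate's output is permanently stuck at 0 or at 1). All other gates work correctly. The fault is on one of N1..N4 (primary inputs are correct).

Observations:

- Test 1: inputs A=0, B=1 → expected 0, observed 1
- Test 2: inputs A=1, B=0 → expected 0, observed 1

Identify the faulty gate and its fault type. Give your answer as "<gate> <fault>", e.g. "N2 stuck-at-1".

Fault-free values for test 1 (A=0, B=1): N1=1, N2=1, N3=0, N4=0, giving Y=0. Observed 1.
Test 1: faults giving observed 1 are {N3 stuck-at-1, N4 stuck-at-1}.
Test 2 (A=1, B=0): fault-free N1=1, N2=1, N3=0, N4=0 → 0; observed 1. Eliminates N3 stuck-at-1.
Only N4 stuck-at-1 is consistent with every test.

N4 stuck-at-1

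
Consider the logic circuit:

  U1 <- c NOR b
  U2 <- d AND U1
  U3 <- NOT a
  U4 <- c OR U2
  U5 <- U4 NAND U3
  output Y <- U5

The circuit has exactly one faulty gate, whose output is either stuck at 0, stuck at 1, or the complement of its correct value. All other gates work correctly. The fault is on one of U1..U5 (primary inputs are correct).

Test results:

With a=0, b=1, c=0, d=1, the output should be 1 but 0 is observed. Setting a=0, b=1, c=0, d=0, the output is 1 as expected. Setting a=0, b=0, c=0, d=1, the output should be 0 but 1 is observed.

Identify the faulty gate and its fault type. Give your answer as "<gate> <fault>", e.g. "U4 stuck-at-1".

Fault-free values for test 1 (a=0, b=1, c=0, d=1): U1=0, U2=0, U3=1, U4=0, U5=1, giving Y=1. Observed 0.
Test 1: faults giving observed 0 are {U1 stuck-at-1, U1 inverted output, U2 stuck-at-1, U2 inverted output, U4 stuck-at-1, U4 inverted output, U5 stuck-at-0, U5 inverted output}.
Test 2 (a=0, b=1, c=0, d=0): fault-free U1=0, U2=0, U3=1, U4=0, U5=1 → 1; observed 1. Eliminates U2 stuck-at-1, U2 inverted output, U4 stuck-at-1, U4 inverted output, U5 stuck-at-0, U5 inverted output.
Test 3 (a=0, b=0, c=0, d=1): fault-free U1=1, U2=1, U3=1, U4=1, U5=0 → 0; observed 1. Eliminates U1 stuck-at-1.
Only U1 inverted output is consistent with every test.

U1 inverted output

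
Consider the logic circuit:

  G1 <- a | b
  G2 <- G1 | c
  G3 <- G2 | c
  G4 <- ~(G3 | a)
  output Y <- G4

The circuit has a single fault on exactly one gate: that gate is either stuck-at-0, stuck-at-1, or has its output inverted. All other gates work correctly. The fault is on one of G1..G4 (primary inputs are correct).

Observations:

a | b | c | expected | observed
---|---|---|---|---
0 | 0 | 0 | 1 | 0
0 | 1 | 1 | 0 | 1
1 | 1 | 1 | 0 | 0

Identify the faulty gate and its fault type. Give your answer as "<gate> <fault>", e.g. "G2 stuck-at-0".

Fault-free values for test 1 (a=0, b=0, c=0): G1=0, G2=0, G3=0, G4=1, giving Y=1. Observed 0.
Test 1: faults giving observed 0 are {G1 stuck-at-1, G1 inverted output, G2 stuck-at-1, G2 inverted output, G3 stuck-at-1, G3 inverted output, G4 stuck-at-0, G4 inverted output}.
Test 2 (a=0, b=1, c=1): fault-free G1=1, G2=1, G3=1, G4=0 → 0; observed 1. Eliminates G1 stuck-at-1, G1 inverted output, G2 stuck-at-1, G2 inverted output, G3 stuck-at-1, G4 stuck-at-0.
Test 3 (a=1, b=1, c=1): fault-free G1=1, G2=1, G3=1, G4=0 → 0; observed 0. Eliminates G4 inverted output.
Only G3 inverted output is consistent with every test.

G3 inverted output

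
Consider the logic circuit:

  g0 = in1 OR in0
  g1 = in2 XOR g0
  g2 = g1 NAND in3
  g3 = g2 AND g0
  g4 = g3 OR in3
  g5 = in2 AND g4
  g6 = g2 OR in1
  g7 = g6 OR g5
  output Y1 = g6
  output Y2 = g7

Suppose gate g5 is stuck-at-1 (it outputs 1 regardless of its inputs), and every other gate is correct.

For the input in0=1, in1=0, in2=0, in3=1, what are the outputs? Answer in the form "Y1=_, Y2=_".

Propagate with g5 forced: g0=1, g1=1, g2=0, g3=0, g4=1, g5=1 [stuck-at-1], g6=0, g7=1.
So the outputs are Y1=0, Y2=1. (Without the fault they would be Y1=0, Y2=0.)

Y1=0, Y2=1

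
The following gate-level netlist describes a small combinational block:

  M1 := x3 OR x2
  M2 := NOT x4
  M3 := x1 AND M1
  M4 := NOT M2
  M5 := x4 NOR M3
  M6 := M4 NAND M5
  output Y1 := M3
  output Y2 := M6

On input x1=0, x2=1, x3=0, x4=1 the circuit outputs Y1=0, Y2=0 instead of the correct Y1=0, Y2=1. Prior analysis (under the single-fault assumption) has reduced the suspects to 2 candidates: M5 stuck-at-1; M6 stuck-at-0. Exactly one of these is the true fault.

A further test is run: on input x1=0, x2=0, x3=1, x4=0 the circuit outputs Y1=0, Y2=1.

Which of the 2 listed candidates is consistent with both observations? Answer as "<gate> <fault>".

M5 stuck-at-1

Evaluate each candidate on input x1=0, x2=0, x3=1, x4=0:
  M5 stuck-at-1: M1=1, M2=1, M3=0, M4=0, M5=1 [stuck-at-1], M6=1 → Y1=0, Y2=1 — matches
  M6 stuck-at-0: M1=1, M2=1, M3=0, M4=0, M5=1, M6=0 [stuck-at-0] → Y1=0, Y2=0 — eliminated
Only M5 stuck-at-1 reproduces the observed Y1=0, Y2=1.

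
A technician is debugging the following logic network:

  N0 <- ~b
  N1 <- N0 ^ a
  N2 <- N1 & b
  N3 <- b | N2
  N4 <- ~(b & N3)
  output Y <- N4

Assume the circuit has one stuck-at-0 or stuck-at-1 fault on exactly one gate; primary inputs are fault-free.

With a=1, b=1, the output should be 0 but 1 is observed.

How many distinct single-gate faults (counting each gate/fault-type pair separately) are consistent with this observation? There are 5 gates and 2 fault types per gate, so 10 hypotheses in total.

Fault-free: N0=0, N1=1, N2=1, N3=1, N4=0 → 0. Observed 1.
  N0 stuck-at-0: output 0 ✗
  N0 stuck-at-1: output 0 ✗
  N1 stuck-at-0: output 0 ✗
  N1 stuck-at-1: output 0 ✗
  N2 stuck-at-0: output 0 ✗
  N2 stuck-at-1: output 0 ✗
  N3 stuck-at-0: output 1 ✓
  N3 stuck-at-1: output 0 ✗
  N4 stuck-at-0: output 0 ✗
  N4 stuck-at-1: output 1 ✓
Consistent faults: {N3 stuck-at-0, N4 stuck-at-1} — 2 in all.

2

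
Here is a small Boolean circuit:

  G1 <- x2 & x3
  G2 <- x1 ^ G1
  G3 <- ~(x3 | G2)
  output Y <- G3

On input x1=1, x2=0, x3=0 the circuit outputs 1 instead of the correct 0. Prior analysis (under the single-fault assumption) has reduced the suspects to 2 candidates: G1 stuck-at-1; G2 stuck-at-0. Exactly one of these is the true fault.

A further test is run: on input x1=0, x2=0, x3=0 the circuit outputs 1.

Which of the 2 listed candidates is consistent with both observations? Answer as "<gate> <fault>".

Evaluate each candidate on input x1=0, x2=0, x3=0:
  G1 stuck-at-1: G1=1 [stuck-at-1], G2=1, G3=0 → 0 — eliminated
  G2 stuck-at-0: G1=0, G2=0 [stuck-at-0], G3=1 → 1 — matches
Only G2 stuck-at-0 reproduces the observed 1.

G2 stuck-at-0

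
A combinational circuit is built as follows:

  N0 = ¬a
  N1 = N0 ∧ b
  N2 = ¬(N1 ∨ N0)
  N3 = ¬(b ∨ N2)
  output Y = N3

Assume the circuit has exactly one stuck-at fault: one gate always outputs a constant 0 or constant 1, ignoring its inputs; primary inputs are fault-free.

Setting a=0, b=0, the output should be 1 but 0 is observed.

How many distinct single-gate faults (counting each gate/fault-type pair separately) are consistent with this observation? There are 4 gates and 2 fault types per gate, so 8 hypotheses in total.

Fault-free: N0=1, N1=0, N2=0, N3=1 → 1. Observed 0.
  N0 stuck-at-0: output 0 ✓
  N0 stuck-at-1: output 1 ✗
  N1 stuck-at-0: output 1 ✗
  N1 stuck-at-1: output 1 ✗
  N2 stuck-at-0: output 1 ✗
  N2 stuck-at-1: output 0 ✓
  N3 stuck-at-0: output 0 ✓
  N3 stuck-at-1: output 1 ✗
Consistent faults: {N0 stuck-at-0, N2 stuck-at-1, N3 stuck-at-0} — 3 in all.

3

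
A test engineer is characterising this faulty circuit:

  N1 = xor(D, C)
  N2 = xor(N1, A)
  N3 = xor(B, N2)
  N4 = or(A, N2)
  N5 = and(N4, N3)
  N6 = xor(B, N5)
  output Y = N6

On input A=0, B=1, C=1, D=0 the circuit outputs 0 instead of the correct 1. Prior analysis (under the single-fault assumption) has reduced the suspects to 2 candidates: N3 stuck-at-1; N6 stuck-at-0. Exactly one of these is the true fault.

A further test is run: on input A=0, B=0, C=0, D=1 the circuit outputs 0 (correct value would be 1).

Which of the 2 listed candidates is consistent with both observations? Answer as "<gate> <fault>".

N6 stuck-at-0

Evaluate each candidate on input A=0, B=0, C=0, D=1:
  N3 stuck-at-1: N1=1, N2=1, N3=1 [stuck-at-1], N4=1, N5=1, N6=1 → 1 — eliminated
  N6 stuck-at-0: N1=1, N2=1, N3=1, N4=1, N5=1, N6=0 [stuck-at-0] → 0 — matches
Only N6 stuck-at-0 reproduces the observed 0.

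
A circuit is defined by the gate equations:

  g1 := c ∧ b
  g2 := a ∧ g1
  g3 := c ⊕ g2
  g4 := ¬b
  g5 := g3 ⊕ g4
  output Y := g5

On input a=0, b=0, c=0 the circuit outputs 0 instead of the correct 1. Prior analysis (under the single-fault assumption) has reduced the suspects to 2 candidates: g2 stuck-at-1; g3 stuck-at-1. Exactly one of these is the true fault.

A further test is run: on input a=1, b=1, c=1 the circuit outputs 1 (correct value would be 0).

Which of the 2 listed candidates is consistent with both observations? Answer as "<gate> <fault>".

Evaluate each candidate on input a=1, b=1, c=1:
  g2 stuck-at-1: g1=1, g2=1 [stuck-at-1], g3=0, g4=0, g5=0 → 0 — eliminated
  g3 stuck-at-1: g1=1, g2=1, g3=1 [stuck-at-1], g4=0, g5=1 → 1 — matches
Only g3 stuck-at-1 reproduces the observed 1.

g3 stuck-at-1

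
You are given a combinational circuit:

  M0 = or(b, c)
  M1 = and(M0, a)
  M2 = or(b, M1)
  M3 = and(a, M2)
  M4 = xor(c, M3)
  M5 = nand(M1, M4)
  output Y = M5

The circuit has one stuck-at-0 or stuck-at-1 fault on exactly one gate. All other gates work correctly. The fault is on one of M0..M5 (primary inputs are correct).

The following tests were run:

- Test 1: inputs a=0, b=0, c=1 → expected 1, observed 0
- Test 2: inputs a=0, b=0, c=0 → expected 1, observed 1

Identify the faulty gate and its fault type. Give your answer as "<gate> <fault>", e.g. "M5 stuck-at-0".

M1 stuck-at-1

Fault-free values for test 1 (a=0, b=0, c=1): M0=1, M1=0, M2=0, M3=0, M4=1, M5=1, giving Y=1. Observed 0.
Test 1: faults giving observed 0 are {M1 stuck-at-1, M5 stuck-at-0}.
Test 2 (a=0, b=0, c=0): fault-free M0=0, M1=0, M2=0, M3=0, M4=0, M5=1 → 1; observed 1. Eliminates M5 stuck-at-0.
Only M1 stuck-at-1 is consistent with every test.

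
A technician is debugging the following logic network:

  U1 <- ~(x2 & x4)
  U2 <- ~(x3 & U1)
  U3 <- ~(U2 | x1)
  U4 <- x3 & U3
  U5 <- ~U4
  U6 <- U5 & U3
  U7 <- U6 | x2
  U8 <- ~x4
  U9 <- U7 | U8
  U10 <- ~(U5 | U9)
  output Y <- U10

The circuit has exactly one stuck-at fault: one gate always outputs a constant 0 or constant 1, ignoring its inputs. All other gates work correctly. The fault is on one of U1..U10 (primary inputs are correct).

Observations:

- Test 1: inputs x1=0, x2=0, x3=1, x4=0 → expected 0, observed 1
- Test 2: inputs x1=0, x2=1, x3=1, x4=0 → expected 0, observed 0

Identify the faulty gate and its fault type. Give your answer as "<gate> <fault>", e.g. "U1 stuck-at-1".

U8 stuck-at-0

Fault-free values for test 1 (x1=0, x2=0, x3=1, x4=0): U1=1, U2=0, U3=1, U4=1, U5=0, U6=0, U7=0, U8=1, U9=1, U10=0, giving Y=0. Observed 1.
Test 1: faults giving observed 1 are {U8 stuck-at-0, U9 stuck-at-0, U10 stuck-at-1}.
Test 2 (x1=0, x2=1, x3=1, x4=0): fault-free U1=1, U2=0, U3=1, U4=1, U5=0, U6=0, U7=1, U8=1, U9=1, U10=0 → 0; observed 0. Eliminates U9 stuck-at-0, U10 stuck-at-1.
Only U8 stuck-at-0 is consistent with every test.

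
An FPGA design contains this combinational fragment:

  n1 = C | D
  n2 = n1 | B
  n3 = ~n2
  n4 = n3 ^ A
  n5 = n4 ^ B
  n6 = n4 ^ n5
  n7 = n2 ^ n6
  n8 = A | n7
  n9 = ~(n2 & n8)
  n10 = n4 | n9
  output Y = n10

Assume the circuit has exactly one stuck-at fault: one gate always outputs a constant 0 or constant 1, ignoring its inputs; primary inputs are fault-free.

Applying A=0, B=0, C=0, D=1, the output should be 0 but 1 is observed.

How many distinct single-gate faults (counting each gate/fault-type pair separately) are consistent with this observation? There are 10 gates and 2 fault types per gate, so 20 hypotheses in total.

Fault-free: n1=1, n2=1, n3=0, n4=0, n5=0, n6=0, n7=1, n8=1, n9=0, n10=0 → 0. Observed 1.
  n1: stuck-at-0 ✓; others ✗
  n2: stuck-at-0 ✓; others ✗
  n3: stuck-at-1 ✓; others ✗
  n4: stuck-at-1 ✓; others ✗
  n5: stuck-at-1 ✓; others ✗
  n6: stuck-at-1 ✓; others ✗
  n7: stuck-at-0 ✓; others ✗
  n8: stuck-at-0 ✓; others ✗
  n9: stuck-at-1 ✓; others ✗
  n10: stuck-at-1 ✓; others ✗
Consistent faults: {n1 stuck-at-0, n2 stuck-at-0, n3 stuck-at-1, n4 stuck-at-1, n5 stuck-at-1, n6 stuck-at-1, n7 stuck-at-0, n8 stuck-at-0, n9 stuck-at-1, n10 stuck-at-1} — 10 in all.

10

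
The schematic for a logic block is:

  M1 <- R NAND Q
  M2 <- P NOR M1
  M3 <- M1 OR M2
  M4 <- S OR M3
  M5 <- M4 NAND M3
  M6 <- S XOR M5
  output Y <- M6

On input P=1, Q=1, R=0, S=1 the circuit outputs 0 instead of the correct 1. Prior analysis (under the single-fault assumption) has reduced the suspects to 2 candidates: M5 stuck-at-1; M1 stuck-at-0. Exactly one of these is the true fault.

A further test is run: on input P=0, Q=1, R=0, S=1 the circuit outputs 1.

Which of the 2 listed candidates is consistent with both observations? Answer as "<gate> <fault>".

Evaluate each candidate on input P=0, Q=1, R=0, S=1:
  M5 stuck-at-1: M1=1, M2=0, M3=1, M4=1, M5=1 [stuck-at-1], M6=0 → 0 — eliminated
  M1 stuck-at-0: M1=0 [stuck-at-0], M2=1, M3=1, M4=1, M5=0, M6=1 → 1 — matches
Only M1 stuck-at-0 reproduces the observed 1.

M1 stuck-at-0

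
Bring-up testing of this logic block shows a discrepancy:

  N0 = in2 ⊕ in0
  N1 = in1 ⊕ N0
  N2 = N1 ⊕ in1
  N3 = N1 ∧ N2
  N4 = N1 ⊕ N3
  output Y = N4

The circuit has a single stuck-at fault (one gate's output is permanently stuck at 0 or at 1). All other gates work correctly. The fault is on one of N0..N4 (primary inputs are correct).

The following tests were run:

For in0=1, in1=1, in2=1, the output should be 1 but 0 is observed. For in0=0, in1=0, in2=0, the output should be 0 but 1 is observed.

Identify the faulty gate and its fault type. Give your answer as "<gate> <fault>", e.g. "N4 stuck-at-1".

Fault-free values for test 1 (in0=1, in1=1, in2=1): N0=0, N1=1, N2=0, N3=0, N4=1, giving Y=1. Observed 0.
Test 1: faults giving observed 0 are {N0 stuck-at-1, N1 stuck-at-0, N2 stuck-at-1, N3 stuck-at-1, N4 stuck-at-0}.
Test 2 (in0=0, in1=0, in2=0): fault-free N0=0, N1=0, N2=0, N3=0, N4=0 → 0; observed 1. Eliminates N0 stuck-at-1, N1 stuck-at-0, N2 stuck-at-1, N4 stuck-at-0.
Only N3 stuck-at-1 is consistent with every test.

N3 stuck-at-1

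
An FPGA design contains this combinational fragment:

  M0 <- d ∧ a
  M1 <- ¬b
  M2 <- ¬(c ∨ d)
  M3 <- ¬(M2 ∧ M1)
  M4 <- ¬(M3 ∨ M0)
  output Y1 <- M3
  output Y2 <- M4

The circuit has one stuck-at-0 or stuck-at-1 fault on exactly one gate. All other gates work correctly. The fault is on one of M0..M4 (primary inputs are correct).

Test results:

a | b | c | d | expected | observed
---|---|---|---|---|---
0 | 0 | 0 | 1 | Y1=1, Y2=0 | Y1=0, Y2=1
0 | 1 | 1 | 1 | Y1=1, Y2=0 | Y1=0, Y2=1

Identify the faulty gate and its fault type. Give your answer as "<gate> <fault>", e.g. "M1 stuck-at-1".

Fault-free values for test 1 (a=0, b=0, c=0, d=1): M0=0, M1=1, M2=0, M3=1, M4=0, giving Y1=1, Y2=0. Observed Y1=0, Y2=1.
Test 1: faults giving observed Y1=0, Y2=1 are {M2 stuck-at-1, M3 stuck-at-0}.
Test 2 (a=0, b=1, c=1, d=1): fault-free M0=0, M1=0, M2=0, M3=1, M4=0 → Y1=1, Y2=0; observed Y1=0, Y2=1. Eliminates M2 stuck-at-1.
Only M3 stuck-at-0 is consistent with every test.

M3 stuck-at-0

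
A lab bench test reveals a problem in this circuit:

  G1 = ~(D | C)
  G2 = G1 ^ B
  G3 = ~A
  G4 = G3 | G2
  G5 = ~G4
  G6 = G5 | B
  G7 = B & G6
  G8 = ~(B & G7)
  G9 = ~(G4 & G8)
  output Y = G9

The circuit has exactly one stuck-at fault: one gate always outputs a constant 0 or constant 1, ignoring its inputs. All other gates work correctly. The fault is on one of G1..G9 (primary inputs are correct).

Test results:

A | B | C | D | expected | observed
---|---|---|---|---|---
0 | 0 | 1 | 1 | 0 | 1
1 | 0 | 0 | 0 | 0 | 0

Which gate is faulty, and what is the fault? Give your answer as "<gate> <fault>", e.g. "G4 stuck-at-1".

G3 stuck-at-0

Fault-free values for test 1 (A=0, B=0, C=1, D=1): G1=0, G2=0, G3=1, G4=1, G5=0, G6=0, G7=0, G8=1, G9=0, giving Y=0. Observed 1.
Test 1: faults giving observed 1 are {G3 stuck-at-0, G4 stuck-at-0, G8 stuck-at-0, G9 stuck-at-1}.
Test 2 (A=1, B=0, C=0, D=0): fault-free G1=1, G2=1, G3=0, G4=1, G5=0, G6=0, G7=0, G8=1, G9=0 → 0; observed 0. Eliminates G4 stuck-at-0, G8 stuck-at-0, G9 stuck-at-1.
Only G3 stuck-at-0 is consistent with every test.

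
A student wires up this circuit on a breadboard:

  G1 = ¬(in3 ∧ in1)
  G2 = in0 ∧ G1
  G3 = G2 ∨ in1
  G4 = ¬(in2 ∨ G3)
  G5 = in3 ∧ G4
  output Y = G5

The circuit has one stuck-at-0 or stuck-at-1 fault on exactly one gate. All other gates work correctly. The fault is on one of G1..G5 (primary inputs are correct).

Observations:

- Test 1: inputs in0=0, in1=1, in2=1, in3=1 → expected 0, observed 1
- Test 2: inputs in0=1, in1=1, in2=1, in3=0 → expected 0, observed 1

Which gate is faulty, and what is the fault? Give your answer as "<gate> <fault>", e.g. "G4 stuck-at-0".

Fault-free values for test 1 (in0=0, in1=1, in2=1, in3=1): G1=0, G2=0, G3=1, G4=0, G5=0, giving Y=0. Observed 1.
Test 1: faults giving observed 1 are {G4 stuck-at-1, G5 stuck-at-1}.
Test 2 (in0=1, in1=1, in2=1, in3=0): fault-free G1=1, G2=1, G3=1, G4=0, G5=0 → 0; observed 1. Eliminates G4 stuck-at-1.
Only G5 stuck-at-1 is consistent with every test.

G5 stuck-at-1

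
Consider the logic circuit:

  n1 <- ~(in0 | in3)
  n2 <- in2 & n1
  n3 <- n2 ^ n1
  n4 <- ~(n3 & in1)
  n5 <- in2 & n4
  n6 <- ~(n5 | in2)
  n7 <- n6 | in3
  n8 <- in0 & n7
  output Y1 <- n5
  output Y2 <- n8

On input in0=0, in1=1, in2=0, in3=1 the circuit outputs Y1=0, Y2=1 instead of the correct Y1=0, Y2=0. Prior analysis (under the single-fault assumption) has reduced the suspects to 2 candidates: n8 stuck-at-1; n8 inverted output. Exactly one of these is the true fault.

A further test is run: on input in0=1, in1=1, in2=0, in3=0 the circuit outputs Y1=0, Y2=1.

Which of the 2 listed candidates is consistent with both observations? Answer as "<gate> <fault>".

Evaluate each candidate on input in0=1, in1=1, in2=0, in3=0:
  n8 stuck-at-1: n1=0, n2=0, n3=0, n4=1, n5=0, n6=1, n7=1, n8=1 [stuck-at-1] → Y1=0, Y2=1 — matches
  n8 inverted output: n1=0, n2=0, n3=0, n4=1, n5=0, n6=1, n7=1, n8=0 [inverted output] → Y1=0, Y2=0 — eliminated
Only n8 stuck-at-1 reproduces the observed Y1=0, Y2=1.

n8 stuck-at-1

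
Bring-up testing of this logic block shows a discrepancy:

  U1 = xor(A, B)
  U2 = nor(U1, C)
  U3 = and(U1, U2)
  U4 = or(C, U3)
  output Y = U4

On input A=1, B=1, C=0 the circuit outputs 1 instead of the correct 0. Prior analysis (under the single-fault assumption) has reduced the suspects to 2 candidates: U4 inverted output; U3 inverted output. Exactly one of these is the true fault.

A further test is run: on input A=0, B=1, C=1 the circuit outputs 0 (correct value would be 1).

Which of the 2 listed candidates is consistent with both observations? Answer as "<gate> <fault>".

U4 inverted output

Evaluate each candidate on input A=0, B=1, C=1:
  U4 inverted output: U1=1, U2=0, U3=0, U4=0 [inverted output] → 0 — matches
  U3 inverted output: U1=1, U2=0, U3=1 [inverted output], U4=1 → 1 — eliminated
Only U4 inverted output reproduces the observed 0.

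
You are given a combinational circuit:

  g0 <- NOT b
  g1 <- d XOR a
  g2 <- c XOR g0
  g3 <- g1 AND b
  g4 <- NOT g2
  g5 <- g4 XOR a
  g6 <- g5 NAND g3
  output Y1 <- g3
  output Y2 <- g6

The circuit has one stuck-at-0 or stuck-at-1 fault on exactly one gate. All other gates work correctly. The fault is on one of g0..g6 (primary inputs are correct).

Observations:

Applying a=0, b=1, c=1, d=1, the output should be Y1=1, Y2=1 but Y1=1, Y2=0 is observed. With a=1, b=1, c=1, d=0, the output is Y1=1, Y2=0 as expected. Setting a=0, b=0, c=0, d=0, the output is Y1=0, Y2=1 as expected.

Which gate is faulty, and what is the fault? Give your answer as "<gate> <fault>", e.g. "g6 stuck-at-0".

g5 stuck-at-1

Fault-free values for test 1 (a=0, b=1, c=1, d=1): g0=0, g1=1, g2=1, g3=1, g4=0, g5=0, g6=1, giving Y1=1, Y2=1. Observed Y1=1, Y2=0.
Test 1: faults giving observed Y1=1, Y2=0 are {g0 stuck-at-1, g2 stuck-at-0, g4 stuck-at-1, g5 stuck-at-1, g6 stuck-at-0}.
Test 2 (a=1, b=1, c=1, d=0): fault-free g0=0, g1=1, g2=1, g3=1, g4=0, g5=1, g6=0 → Y1=1, Y2=0; observed Y1=1, Y2=0. Eliminates g0 stuck-at-1, g2 stuck-at-0, g4 stuck-at-1.
Test 3 (a=0, b=0, c=0, d=0): fault-free g0=1, g1=0, g2=1, g3=0, g4=0, g5=0, g6=1 → Y1=0, Y2=1; observed Y1=0, Y2=1. Eliminates g6 stuck-at-0.
Only g5 stuck-at-1 is consistent with every test.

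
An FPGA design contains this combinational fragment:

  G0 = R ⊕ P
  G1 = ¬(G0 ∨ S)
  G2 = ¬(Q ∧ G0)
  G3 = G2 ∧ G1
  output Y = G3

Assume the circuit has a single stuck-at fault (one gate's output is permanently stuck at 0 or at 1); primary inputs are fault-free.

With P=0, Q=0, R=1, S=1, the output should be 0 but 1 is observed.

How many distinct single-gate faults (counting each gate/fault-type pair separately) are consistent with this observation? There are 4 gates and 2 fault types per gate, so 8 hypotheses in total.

Fault-free: G0=1, G1=0, G2=1, G3=0 → 0. Observed 1.
  G0 stuck-at-0: output 0 ✗
  G0 stuck-at-1: output 0 ✗
  G1 stuck-at-0: output 0 ✗
  G1 stuck-at-1: output 1 ✓
  G2 stuck-at-0: output 0 ✗
  G2 stuck-at-1: output 0 ✗
  G3 stuck-at-0: output 0 ✗
  G3 stuck-at-1: output 1 ✓
Consistent faults: {G1 stuck-at-1, G3 stuck-at-1} — 2 in all.

2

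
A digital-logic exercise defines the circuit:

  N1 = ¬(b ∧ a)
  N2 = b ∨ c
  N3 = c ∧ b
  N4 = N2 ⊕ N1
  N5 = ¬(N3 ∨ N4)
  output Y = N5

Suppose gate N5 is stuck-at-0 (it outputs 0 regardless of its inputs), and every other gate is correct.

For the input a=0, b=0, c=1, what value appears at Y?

0

Propagate with N5 forced: N1=1, N2=1, N3=0, N4=0, N5=0 [stuck-at-0].
So Y = 0. (Without the fault it would be 1.)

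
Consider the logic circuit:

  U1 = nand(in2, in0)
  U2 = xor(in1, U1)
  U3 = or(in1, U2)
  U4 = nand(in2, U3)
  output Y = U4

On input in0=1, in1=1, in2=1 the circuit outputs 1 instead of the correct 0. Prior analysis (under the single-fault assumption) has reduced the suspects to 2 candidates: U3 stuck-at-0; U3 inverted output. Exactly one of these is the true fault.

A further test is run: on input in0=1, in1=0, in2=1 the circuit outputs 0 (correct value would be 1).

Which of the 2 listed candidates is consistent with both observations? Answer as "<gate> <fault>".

U3 inverted output

Evaluate each candidate on input in0=1, in1=0, in2=1:
  U3 stuck-at-0: U1=0, U2=0, U3=0 [stuck-at-0], U4=1 → 1 — eliminated
  U3 inverted output: U1=0, U2=0, U3=1 [inverted output], U4=0 → 0 — matches
Only U3 inverted output reproduces the observed 0.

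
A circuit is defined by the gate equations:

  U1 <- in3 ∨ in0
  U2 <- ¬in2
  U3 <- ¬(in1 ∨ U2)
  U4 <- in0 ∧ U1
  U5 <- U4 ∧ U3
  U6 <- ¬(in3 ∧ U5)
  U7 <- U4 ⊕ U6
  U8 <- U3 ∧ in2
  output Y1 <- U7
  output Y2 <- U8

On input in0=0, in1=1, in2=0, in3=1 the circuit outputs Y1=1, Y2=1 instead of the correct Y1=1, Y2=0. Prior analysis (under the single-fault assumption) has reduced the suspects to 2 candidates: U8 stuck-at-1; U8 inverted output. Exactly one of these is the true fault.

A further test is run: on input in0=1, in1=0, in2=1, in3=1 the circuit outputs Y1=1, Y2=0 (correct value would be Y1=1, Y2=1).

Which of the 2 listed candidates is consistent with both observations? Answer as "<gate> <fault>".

Evaluate each candidate on input in0=1, in1=0, in2=1, in3=1:
  U8 stuck-at-1: U1=1, U2=0, U3=1, U4=1, U5=1, U6=0, U7=1, U8=1 [stuck-at-1] → Y1=1, Y2=1 — eliminated
  U8 inverted output: U1=1, U2=0, U3=1, U4=1, U5=1, U6=0, U7=1, U8=0 [inverted output] → Y1=1, Y2=0 — matches
Only U8 inverted output reproduces the observed Y1=1, Y2=0.

U8 inverted output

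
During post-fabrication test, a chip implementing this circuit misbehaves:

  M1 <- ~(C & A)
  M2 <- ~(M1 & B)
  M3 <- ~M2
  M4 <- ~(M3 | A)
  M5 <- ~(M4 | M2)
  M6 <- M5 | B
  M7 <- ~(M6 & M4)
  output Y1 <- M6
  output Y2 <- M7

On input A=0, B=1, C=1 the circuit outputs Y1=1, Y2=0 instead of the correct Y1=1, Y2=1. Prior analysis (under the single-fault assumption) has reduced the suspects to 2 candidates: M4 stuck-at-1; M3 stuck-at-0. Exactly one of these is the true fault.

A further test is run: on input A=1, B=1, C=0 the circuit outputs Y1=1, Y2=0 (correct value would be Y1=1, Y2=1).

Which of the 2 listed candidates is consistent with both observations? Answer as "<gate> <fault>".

Evaluate each candidate on input A=1, B=1, C=0:
  M4 stuck-at-1: M1=1, M2=0, M3=1, M4=1 [stuck-at-1], M5=0, M6=1, M7=0 → Y1=1, Y2=0 — matches
  M3 stuck-at-0: M1=1, M2=0, M3=0 [stuck-at-0], M4=0, M5=1, M6=1, M7=1 → Y1=1, Y2=1 — eliminated
Only M4 stuck-at-1 reproduces the observed Y1=1, Y2=0.

M4 stuck-at-1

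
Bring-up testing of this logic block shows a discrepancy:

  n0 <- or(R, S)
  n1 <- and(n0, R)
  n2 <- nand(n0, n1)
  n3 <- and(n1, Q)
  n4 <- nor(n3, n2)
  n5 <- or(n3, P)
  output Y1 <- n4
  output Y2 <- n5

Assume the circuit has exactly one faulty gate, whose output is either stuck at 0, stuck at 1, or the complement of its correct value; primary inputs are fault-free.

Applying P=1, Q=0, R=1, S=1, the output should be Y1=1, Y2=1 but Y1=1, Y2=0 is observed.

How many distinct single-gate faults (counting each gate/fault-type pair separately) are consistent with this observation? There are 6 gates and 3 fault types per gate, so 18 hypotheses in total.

2

Fault-free: n0=1, n1=1, n2=0, n3=0, n4=1, n5=1 → Y1=1, Y2=1. Observed Y1=1, Y2=0.
  n0: none of the 3 fault types match ✗
  n1: none of the 3 fault types match ✗
  n2: none of the 3 fault types match ✗
  n3: none of the 3 fault types match ✗
  n4: none of the 3 fault types match ✗
  n5: stuck-at-0, inverted output ✓; others ✗
Consistent faults: {n5 stuck-at-0, n5 inverted output} — 2 in all.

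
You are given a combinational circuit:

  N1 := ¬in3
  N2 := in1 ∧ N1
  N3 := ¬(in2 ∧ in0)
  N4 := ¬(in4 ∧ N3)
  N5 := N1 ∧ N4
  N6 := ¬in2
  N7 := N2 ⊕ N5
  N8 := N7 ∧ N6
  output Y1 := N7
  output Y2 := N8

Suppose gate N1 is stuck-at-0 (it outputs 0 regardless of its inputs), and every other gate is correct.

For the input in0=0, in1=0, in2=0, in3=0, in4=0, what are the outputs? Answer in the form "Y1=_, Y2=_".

Y1=0, Y2=0

Propagate with N1 forced: N1=0 [stuck-at-0], N2=0, N3=1, N4=1, N5=0, N6=1, N7=0, N8=0.
So the outputs are Y1=0, Y2=0. (Without the fault they would be Y1=1, Y2=1.)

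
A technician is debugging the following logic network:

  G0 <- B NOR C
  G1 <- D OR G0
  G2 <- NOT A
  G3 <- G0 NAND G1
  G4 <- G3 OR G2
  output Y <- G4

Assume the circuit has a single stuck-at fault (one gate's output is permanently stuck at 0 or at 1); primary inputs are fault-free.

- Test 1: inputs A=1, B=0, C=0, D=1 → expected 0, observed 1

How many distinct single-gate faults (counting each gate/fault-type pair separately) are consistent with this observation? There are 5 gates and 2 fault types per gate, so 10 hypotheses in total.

Fault-free: G0=1, G1=1, G2=0, G3=0, G4=0 → 0. Observed 1.
  G0 stuck-at-0: output 1 ✓
  G0 stuck-at-1: output 0 ✗
  G1 stuck-at-0: output 1 ✓
  G1 stuck-at-1: output 0 ✗
  G2 stuck-at-0: output 0 ✗
  G2 stuck-at-1: output 1 ✓
  G3 stuck-at-0: output 0 ✗
  G3 stuck-at-1: output 1 ✓
  G4 stuck-at-0: output 0 ✗
  G4 stuck-at-1: output 1 ✓
Consistent faults: {G0 stuck-at-0, G1 stuck-at-0, G2 stuck-at-1, G3 stuck-at-1, G4 stuck-at-1} — 5 in all.

5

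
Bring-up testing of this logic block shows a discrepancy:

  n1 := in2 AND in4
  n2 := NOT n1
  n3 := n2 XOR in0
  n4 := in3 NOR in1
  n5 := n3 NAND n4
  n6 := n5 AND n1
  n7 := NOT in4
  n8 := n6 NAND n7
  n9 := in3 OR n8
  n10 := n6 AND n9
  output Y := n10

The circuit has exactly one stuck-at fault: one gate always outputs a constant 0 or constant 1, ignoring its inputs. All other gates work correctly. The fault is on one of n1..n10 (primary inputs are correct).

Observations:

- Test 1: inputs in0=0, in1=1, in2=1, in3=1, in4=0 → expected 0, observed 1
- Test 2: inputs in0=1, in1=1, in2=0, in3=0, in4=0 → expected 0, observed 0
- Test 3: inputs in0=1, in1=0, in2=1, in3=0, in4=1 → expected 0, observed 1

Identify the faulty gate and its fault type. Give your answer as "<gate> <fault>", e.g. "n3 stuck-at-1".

Fault-free values for test 1 (in0=0, in1=1, in2=1, in3=1, in4=0): n1=0, n2=1, n3=1, n4=0, n5=1, n6=0, n7=1, n8=1, n9=1, n10=0, giving Y=0. Observed 1.
Test 1: faults giving observed 1 are {n1 stuck-at-1, n6 stuck-at-1, n10 stuck-at-1}.
Test 2 (in0=1, in1=1, in2=0, in3=0, in4=0): fault-free n1=0, n2=1, n3=0, n4=0, n5=1, n6=0, n7=1, n8=1, n9=1, n10=0 → 0; observed 0. Eliminates n10 stuck-at-1.
Test 3 (in0=1, in1=0, in2=1, in3=0, in4=1): fault-free n1=1, n2=0, n3=1, n4=1, n5=0, n6=0, n7=0, n8=1, n9=1, n10=0 → 0; observed 1. Eliminates n1 stuck-at-1.
Only n6 stuck-at-1 is consistent with every test.

n6 stuck-at-1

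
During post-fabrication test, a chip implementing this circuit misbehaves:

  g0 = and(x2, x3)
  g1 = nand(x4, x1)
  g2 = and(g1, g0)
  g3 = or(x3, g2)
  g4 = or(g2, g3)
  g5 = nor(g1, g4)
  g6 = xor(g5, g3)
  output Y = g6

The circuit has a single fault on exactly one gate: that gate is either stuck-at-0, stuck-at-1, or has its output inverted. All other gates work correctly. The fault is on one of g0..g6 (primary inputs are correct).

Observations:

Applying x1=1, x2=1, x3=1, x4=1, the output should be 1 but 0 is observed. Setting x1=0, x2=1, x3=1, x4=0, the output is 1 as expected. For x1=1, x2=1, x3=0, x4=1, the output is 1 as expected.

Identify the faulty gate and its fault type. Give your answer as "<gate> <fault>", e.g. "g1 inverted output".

Fault-free values for test 1 (x1=1, x2=1, x3=1, x4=1): g0=1, g1=0, g2=0, g3=1, g4=1, g5=0, g6=1, giving Y=1. Observed 0.
Test 1: faults giving observed 0 are {g4 stuck-at-0, g4 inverted output, g5 stuck-at-1, g5 inverted output, g6 stuck-at-0, g6 inverted output}.
Test 2 (x1=0, x2=1, x3=1, x4=0): fault-free g0=1, g1=1, g2=1, g3=1, g4=1, g5=0, g6=1 → 1; observed 1. Eliminates g5 stuck-at-1, g5 inverted output, g6 stuck-at-0, g6 inverted output.
Test 3 (x1=1, x2=1, x3=0, x4=1): fault-free g0=0, g1=0, g2=0, g3=0, g4=0, g5=1, g6=1 → 1; observed 1. Eliminates g4 inverted output.
Only g4 stuck-at-0 is consistent with every test.

g4 stuck-at-0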